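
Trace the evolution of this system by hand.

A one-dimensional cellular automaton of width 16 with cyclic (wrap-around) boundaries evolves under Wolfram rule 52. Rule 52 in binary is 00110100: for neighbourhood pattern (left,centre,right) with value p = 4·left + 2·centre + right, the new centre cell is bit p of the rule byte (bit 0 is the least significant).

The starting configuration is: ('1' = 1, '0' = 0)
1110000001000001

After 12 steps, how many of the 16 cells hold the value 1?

k=0  1110000001000001
k=1  0001000001100000
k=2  0001100000010000
k=3  0000010000011000
k=4  0000011000000100
k=5  0000000100000110
k=6  0000000110000001
k=7  1000000001000001
k=8  0100000001100000
k=9  0110000000010000
k=10  0001000000011000
k=11  0001100000000100
k=12  0000010000000110

3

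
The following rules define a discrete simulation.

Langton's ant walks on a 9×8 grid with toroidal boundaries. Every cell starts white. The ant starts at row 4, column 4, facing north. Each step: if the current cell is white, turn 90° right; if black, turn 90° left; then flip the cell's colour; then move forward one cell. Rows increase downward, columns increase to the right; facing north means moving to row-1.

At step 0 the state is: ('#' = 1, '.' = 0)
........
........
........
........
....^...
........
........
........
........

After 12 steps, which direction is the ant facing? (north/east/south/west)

north

0) ........
........
........
........
....^...
........
........
........
........
1) ........
........
........
........
....#>..
........
........
........
........
2) ........
........
........
........
....##..
.....v..
........
........
........
3) ........
........
........
........
....##..
....<#..
........
........
........
4) ........
........
........
........
....^#..
....##..
........
........
........
5) ........
........
........
........
...<.#..
....##..
........
........
........
6) ........
........
........
...^....
...#.#..
....##..
........
........
........
7) ........
........
........
...#>...
...#.#..
....##..
........
........
........
8) ........
........
........
...##...
...#v#..
....##..
........
........
........
9) ........
........
........
...##...
...<##..
....##..
........
........
........
10) ........
........
........
...##...
....##..
...v##..
........
........
........
11) ........
........
........
...##...
....##..
..<###..
........
........
........
12) ........
........
........
...##...
..^.##..
..####..
........
........
........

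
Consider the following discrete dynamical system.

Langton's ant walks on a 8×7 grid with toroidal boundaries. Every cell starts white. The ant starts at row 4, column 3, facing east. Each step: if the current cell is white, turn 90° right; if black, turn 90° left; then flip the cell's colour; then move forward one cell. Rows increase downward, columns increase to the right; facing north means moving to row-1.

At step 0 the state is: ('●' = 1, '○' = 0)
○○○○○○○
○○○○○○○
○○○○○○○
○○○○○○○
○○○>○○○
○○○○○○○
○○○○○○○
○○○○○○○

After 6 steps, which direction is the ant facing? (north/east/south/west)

0) ○○○○○○○
○○○○○○○
○○○○○○○
○○○○○○○
○○○>○○○
○○○○○○○
○○○○○○○
○○○○○○○
1) ○○○○○○○
○○○○○○○
○○○○○○○
○○○○○○○
○○○●○○○
○○○v○○○
○○○○○○○
○○○○○○○
2) ○○○○○○○
○○○○○○○
○○○○○○○
○○○○○○○
○○○●○○○
○○<●○○○
○○○○○○○
○○○○○○○
3) ○○○○○○○
○○○○○○○
○○○○○○○
○○○○○○○
○○^●○○○
○○●●○○○
○○○○○○○
○○○○○○○
4) ○○○○○○○
○○○○○○○
○○○○○○○
○○○○○○○
○○●>○○○
○○●●○○○
○○○○○○○
○○○○○○○
5) ○○○○○○○
○○○○○○○
○○○○○○○
○○○^○○○
○○●○○○○
○○●●○○○
○○○○○○○
○○○○○○○
6) ○○○○○○○
○○○○○○○
○○○○○○○
○○○●>○○
○○●○○○○
○○●●○○○
○○○○○○○
○○○○○○○

east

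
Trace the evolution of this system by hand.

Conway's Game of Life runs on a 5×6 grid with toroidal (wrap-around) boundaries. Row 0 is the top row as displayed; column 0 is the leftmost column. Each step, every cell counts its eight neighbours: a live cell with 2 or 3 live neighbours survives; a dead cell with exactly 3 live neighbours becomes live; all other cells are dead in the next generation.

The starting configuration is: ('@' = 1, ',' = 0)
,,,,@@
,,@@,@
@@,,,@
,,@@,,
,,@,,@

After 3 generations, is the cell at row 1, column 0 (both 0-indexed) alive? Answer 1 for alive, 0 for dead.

1

[0] ,,,,@@
,,@@,@
@@,,,@
,,@@,,
,,@,,@
[1] @,@,,@
,@@@,,
@@,,,@
,,@@@@
,,@,,@
[2] @,,,@@
,,,@@,
,,,,,@
,,@@,,
,,@,,,
[3] ,,,,@@
@,,@,,
,,@,,,
,,@@,,
,@@,@@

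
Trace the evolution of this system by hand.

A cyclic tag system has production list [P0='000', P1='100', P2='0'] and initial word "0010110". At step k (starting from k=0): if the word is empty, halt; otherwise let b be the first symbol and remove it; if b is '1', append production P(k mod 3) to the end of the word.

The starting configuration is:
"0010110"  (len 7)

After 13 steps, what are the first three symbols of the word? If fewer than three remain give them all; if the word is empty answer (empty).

(empty)

gen 0: "0010110"  (len 7)
gen 1: "010110"  (len 6)
gen 2: "10110"  (len 5)
gen 3: "01100"  (len 5)
gen 4: "1100"  (len 4)
gen 5: "100100"  (len 6)
gen 6: "001000"  (len 6)
gen 7: "01000"  (len 5)
gen 8: "1000"  (len 4)
gen 9: "0000"  (len 4)
gen 10: "000"  (len 3)
gen 11: "00"  (len 2)
gen 12: "0"  (len 1)
gen 13: (halted — word empty)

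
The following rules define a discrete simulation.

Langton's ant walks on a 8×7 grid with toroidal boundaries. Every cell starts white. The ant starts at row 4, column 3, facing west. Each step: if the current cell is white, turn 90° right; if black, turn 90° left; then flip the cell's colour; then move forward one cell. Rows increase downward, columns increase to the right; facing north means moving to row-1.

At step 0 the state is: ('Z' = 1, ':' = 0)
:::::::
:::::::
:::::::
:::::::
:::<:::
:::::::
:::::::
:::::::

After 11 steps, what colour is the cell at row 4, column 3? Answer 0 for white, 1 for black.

k=0  :::::::
:::::::
:::::::
:::::::
:::<:::
:::::::
:::::::
:::::::
k=1  :::::::
:::::::
:::::::
:::^:::
:::Z:::
:::::::
:::::::
:::::::
k=2  :::::::
:::::::
:::::::
:::Z>::
:::Z:::
:::::::
:::::::
:::::::
k=3  :::::::
:::::::
:::::::
:::ZZ::
:::Zv::
:::::::
:::::::
:::::::
k=4  :::::::
:::::::
:::::::
:::ZZ::
:::<Z::
:::::::
:::::::
:::::::
k=5  :::::::
:::::::
:::::::
:::ZZ::
::::Z::
:::v:::
:::::::
:::::::
k=6  :::::::
:::::::
:::::::
:::ZZ::
::::Z::
::<Z:::
:::::::
:::::::
k=7  :::::::
:::::::
:::::::
:::ZZ::
::^:Z::
::ZZ:::
:::::::
:::::::
k=8  :::::::
:::::::
:::::::
:::ZZ::
::Z>Z::
::ZZ:::
:::::::
:::::::
k=9  :::::::
:::::::
:::::::
:::ZZ::
::ZZZ::
::Zv:::
:::::::
:::::::
k=10  :::::::
:::::::
:::::::
:::ZZ::
::ZZZ::
::Z:>::
:::::::
:::::::
k=11  :::::::
:::::::
:::::::
:::ZZ::
::ZZZ::
::Z:Z::
::::v::
:::::::

1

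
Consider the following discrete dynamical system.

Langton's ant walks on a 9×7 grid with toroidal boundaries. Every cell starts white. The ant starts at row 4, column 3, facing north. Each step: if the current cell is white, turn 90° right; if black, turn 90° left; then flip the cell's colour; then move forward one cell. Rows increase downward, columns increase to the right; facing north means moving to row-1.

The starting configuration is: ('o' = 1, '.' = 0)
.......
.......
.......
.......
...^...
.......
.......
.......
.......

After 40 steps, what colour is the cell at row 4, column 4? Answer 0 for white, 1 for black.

[0] .......
.......
.......
.......
...^...
.......
.......
.......
.......
[1] .......
.......
.......
.......
...o>..
.......
.......
.......
.......
[2] .......
.......
.......
.......
...oo..
....v..
.......
.......
.......
[3] .......
.......
.......
.......
...oo..
...<o..
.......
.......
.......
[4] .......
.......
.......
.......
...^o..
...oo..
.......
.......
.......
[5] .......
.......
.......
.......
..<.o..
...oo..
.......
.......
.......
[6] .......
.......
.......
..^....
..o.o..
...oo..
.......
.......
.......
[7] .......
.......
.......
..o>...
..o.o..
...oo..
.......
.......
.......
[8] .......
.......
.......
..oo...
..ovo..
...oo..
.......
.......
.......
[9] .......
.......
.......
..oo...
..<oo..
...oo..
.......
.......
.......
[10] .......
.......
.......
..oo...
...oo..
..voo..
.......
.......
.......
[11] .......
.......
.......
..oo...
...oo..
.<ooo..
.......
.......
.......
[12] .......
.......
.......
..oo...
.^.oo..
.oooo..
.......
.......
.......
[13] .......
.......
.......
..oo...
.o>oo..
.oooo..
.......
.......
.......
[14] .......
.......
.......
..oo...
.oooo..
.ovoo..
.......
.......
.......
[15] .......
.......
.......
..oo...
.oooo..
.o.>o..
.......
.......
.......
[16] .......
.......
.......
..oo...
.oo^o..
.o..o..
.......
.......
.......
[17] .......
.......
.......
..oo...
.o<.o..
.o..o..
.......
.......
.......
[18] .......
.......
.......
..oo...
.o..o..
.ov.o..
.......
.......
.......
[19] .......
.......
.......
..oo...
.o..o..
.<o.o..
.......
.......
.......
[20] .......
.......
.......
..oo...
.o..o..
..o.o..
.v.....
.......
.......
[21] .......
.......
.......
..oo...
.o..o..
..o.o..
<o.....
.......
.......
[22] .......
.......
.......
..oo...
.o..o..
^.o.o..
oo.....
.......
.......
[23] .......
.......
.......
..oo...
.o..o..
o>o.o..
oo.....
.......
.......
[24] .......
.......
.......
..oo...
.o..o..
ooo.o..
ov.....
.......
.......
[25] .......
.......
.......
..oo...
.o..o..
ooo.o..
o.>....
.......
.......
[26] .......
.......
.......
..oo...
.o..o..
ooo.o..
o.o....
..v....
.......
[27] .......
.......
.......
..oo...
.o..o..
ooo.o..
o.o....
.<o....
.......
[28] .......
.......
.......
..oo...
.o..o..
ooo.o..
o^o....
.oo....
.......
[29] .......
.......
.......
..oo...
.o..o..
ooo.o..
oo>....
.oo....
.......
[30] .......
.......
.......
..oo...
.o..o..
oo^.o..
oo.....
.oo....
.......
[31] .......
.......
.......
..oo...
.o..o..
o<..o..
oo.....
.oo....
.......
[32] .......
.......
.......
..oo...
.o..o..
o...o..
ov.....
.oo....
.......
[33] .......
.......
.......
..oo...
.o..o..
o...o..
o.>....
.oo....
.......
[34] .......
.......
.......
..oo...
.o..o..
o...o..
o.o....
.ov....
.......
[35] .......
.......
.......
..oo...
.o..o..
o...o..
o.o....
.o.>...
.......
[36] .......
.......
.......
..oo...
.o..o..
o...o..
o.o....
.o.o...
...v...
[37] .......
.......
.......
..oo...
.o..o..
o...o..
o.o....
.o.o...
..<o...
[38] .......
.......
.......
..oo...
.o..o..
o...o..
o.o....
.o^o...
..oo...
[39] .......
.......
.......
..oo...
.o..o..
o...o..
o.o....
.oo>...
..oo...
[40] .......
.......
.......
..oo...
.o..o..
o...o..
o.o^...
.oo....
..oo...

1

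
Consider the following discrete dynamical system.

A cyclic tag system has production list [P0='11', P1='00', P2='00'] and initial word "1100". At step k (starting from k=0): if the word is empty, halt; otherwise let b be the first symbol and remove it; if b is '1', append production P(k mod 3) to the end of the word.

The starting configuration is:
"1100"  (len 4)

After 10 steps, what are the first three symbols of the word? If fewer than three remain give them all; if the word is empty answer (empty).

0) "1100"  (len 4)
1) "10011"  (len 5)
2) "001100"  (len 6)
3) "01100"  (len 5)
4) "1100"  (len 4)
5) "10000"  (len 5)
6) "000000"  (len 6)
7) "00000"  (len 5)
8) "0000"  (len 4)
9) "000"  (len 3)
10) "00"  (len 2)

00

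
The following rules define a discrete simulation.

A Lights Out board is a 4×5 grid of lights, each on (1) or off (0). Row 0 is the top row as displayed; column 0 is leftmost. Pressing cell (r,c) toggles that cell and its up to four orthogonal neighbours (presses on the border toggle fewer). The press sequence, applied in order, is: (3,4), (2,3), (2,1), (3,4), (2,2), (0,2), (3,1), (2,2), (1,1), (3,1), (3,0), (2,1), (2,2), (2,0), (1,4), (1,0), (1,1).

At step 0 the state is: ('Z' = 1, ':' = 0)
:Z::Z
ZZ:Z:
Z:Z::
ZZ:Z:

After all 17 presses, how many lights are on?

9

k=0  :Z::Z
ZZ:Z:
Z:Z::
ZZ:Z:
k=1  :Z::Z
ZZ:Z:
Z:Z:Z
ZZ::Z
k=2  :Z::Z
ZZ:::
Z::Z:
ZZ:ZZ
k=3  :Z::Z
Z::::
:ZZZ:
Z::ZZ
k=4  :Z::Z
Z::::
:ZZZZ
Z::::
k=5  :Z::Z
Z:Z::
::::Z
Z:Z::
k=6  ::ZZZ
Z::::
::::Z
Z:Z::
k=7  ::ZZZ
Z::::
:Z::Z
:Z:::
k=8  ::ZZZ
Z:Z::
::ZZZ
:ZZ::
k=9  :ZZZZ
:Z:::
:ZZZZ
:ZZ::
k=10  :ZZZZ
:Z:::
::ZZZ
Z::::
k=11  :ZZZZ
:Z:::
Z:ZZZ
:Z:::
k=12  :ZZZZ
:::::
:Z:ZZ
:::::
k=13  :ZZZZ
::Z::
::Z:Z
::Z::
k=14  :ZZZZ
Z:Z::
ZZZ:Z
Z:Z::
k=15  :ZZZ:
Z:ZZZ
ZZZ::
Z:Z::
k=16  ZZZZ:
:ZZZZ
:ZZ::
Z:Z::
k=17  Z:ZZ:
Z::ZZ
::Z::
Z:Z::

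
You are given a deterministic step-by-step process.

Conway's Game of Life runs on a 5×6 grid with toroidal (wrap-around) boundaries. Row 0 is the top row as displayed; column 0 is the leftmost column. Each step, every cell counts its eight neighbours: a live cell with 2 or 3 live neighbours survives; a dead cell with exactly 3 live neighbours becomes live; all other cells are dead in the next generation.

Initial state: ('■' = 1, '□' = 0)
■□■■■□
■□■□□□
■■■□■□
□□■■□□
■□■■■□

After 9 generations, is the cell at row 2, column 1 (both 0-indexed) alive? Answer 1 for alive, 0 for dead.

1

[0] ■□■■■□
■□■□□□
■■■□■□
□□■■□□
■□■■■□
[1] ■□□□■□
■□□□■□
■□□□□■
■□□□□□
□□□□□□
[2] □□□□□□
■■□□■□
■■□□□□
■□□□□■
□□□□□■
[3] ■□□□□■
■■□□□■
□□□□□□
□■□□□■
■□□□□■
[4] □□□□■□
□■□□□■
□■□□□■
□□□□□■
□■□□■□
[5] ■□□□■■
□□□□■■
□□□□■■
□□□□■■
□□□□■■
[6] ■□□■□□
□□□■□□
■□□■□□
■□□■□□
□□□■□□
[7] □□■■■□
□□■■■□
□□■■■□
□□■■■□
□□■■■□
[8] □■□□□■
□■□□□■
□■□□□■
□■□□□■
□■□□□■
[9] □■■□■■
□■■□■■
□■■□■■
□■■□■■
□■■□■■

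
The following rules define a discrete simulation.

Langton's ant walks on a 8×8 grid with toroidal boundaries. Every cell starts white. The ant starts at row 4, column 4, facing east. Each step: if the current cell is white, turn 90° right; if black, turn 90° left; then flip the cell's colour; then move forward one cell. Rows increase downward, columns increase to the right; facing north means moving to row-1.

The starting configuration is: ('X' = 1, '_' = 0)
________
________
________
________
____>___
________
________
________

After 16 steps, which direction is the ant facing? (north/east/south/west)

0) ________
________
________
________
____>___
________
________
________
1) ________
________
________
________
____X___
____v___
________
________
2) ________
________
________
________
____X___
___<X___
________
________
3) ________
________
________
________
___^X___
___XX___
________
________
4) ________
________
________
________
___X>___
___XX___
________
________
5) ________
________
________
____^___
___X____
___XX___
________
________
6) ________
________
________
____X>__
___X____
___XX___
________
________
7) ________
________
________
____XX__
___X_v__
___XX___
________
________
8) ________
________
________
____XX__
___X<X__
___XX___
________
________
9) ________
________
________
____^X__
___XXX__
___XX___
________
________
10) ________
________
________
___<_X__
___XXX__
___XX___
________
________
11) ________
________
___^____
___X_X__
___XXX__
___XX___
________
________
12) ________
________
___X>___
___X_X__
___XXX__
___XX___
________
________
13) ________
________
___XX___
___XvX__
___XXX__
___XX___
________
________
14) ________
________
___XX___
___<XX__
___XXX__
___XX___
________
________
15) ________
________
___XX___
____XX__
___vXX__
___XX___
________
________
16) ________
________
___XX___
____XX__
____>X__
___XX___
________
________

east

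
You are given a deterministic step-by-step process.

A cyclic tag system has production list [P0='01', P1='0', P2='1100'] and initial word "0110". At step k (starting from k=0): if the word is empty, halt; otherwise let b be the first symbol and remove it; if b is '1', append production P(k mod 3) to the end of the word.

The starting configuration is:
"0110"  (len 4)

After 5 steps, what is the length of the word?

step 0: "0110"  (len 4)
step 1: "110"  (len 3)
step 2: "100"  (len 3)
step 3: "001100"  (len 6)
step 4: "01100"  (len 5)
step 5: "1100"  (len 4)

4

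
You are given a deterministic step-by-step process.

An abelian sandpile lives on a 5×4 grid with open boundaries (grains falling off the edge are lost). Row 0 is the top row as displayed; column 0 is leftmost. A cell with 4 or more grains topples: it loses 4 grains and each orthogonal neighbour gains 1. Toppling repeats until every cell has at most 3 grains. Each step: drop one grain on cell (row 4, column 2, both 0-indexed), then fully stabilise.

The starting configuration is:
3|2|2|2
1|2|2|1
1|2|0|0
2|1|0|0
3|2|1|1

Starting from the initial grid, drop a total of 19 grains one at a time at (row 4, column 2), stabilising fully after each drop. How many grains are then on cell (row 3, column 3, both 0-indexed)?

2

step 0: 3|2|2|2
1|2|2|1
1|2|0|0
2|1|0|0
3|2|1|1
step 1: 3|2|2|2
1|2|2|1
1|2|0|0
2|1|0|0
3|2|2|1
step 2: 3|2|2|2
1|2|2|1
1|2|0|0
2|1|0|0
3|2|3|1
step 3: 3|2|2|2
1|2|2|1
1|2|0|0
2|1|1|0
3|3|0|2
step 4: 3|2|2|2
1|2|2|1
1|2|0|0
2|1|1|0
3|3|1|2
step 5: 3|2|2|2
1|2|2|1
1|2|0|0
2|1|1|0
3|3|2|2
step 6: 3|2|2|2
1|2|2|1
1|2|0|0
2|1|1|0
3|3|3|2
step 7: 3|2|2|2
1|2|2|1
1|2|0|0
3|2|2|0
0|1|1|3
step 8: 3|2|2|2
1|2|2|1
1|2|0|0
3|2|2|0
0|1|2|3
step 9: 3|2|2|2
1|2|2|1
1|2|0|0
3|2|2|0
0|1|3|3
step 10: 3|2|2|2
1|2|2|1
1|2|0|0
3|2|3|1
0|2|1|0
step 11: 3|2|2|2
1|2|2|1
1|2|0|0
3|2|3|1
0|2|2|0
step 12: 3|2|2|2
1|2|2|1
1|2|0|0
3|2|3|1
0|2|3|0
step 13: 3|2|2|2
1|2|2|1
1|2|1|0
3|3|0|2
0|3|1|1
step 14: 3|2|2|2
1|2|2|1
1|2|1|0
3|3|0|2
0|3|2|1
step 15: 3|2|2|2
1|2|2|1
1|2|1|0
3|3|0|2
0|3|3|1
step 16: 3|2|2|2
1|2|2|1
2|3|1|0
0|1|2|2
2|1|1|2
step 17: 3|2|2|2
1|2|2|1
2|3|1|0
0|1|2|2
2|1|2|2
step 18: 3|2|2|2
1|2|2|1
2|3|1|0
0|1|2|2
2|1|3|2
step 19: 3|2|2|2
1|2|2|1
2|3|1|0
0|1|3|2
2|2|0|3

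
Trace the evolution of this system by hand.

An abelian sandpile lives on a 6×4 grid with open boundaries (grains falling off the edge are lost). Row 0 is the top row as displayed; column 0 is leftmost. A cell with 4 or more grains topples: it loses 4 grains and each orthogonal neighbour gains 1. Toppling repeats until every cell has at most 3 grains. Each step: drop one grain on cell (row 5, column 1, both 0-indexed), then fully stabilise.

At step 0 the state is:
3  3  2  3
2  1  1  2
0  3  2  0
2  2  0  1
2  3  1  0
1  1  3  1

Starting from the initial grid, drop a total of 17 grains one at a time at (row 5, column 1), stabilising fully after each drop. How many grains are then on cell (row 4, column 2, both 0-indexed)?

1

t=0: 3  3  2  3
2  1  1  2
0  3  2  0
2  2  0  1
2  3  1  0
1  1  3  1
t=1: 3  3  2  3
2  1  1  2
0  3  2  0
2  2  0  1
2  3  1  0
1  2  3  1
t=2: 3  3  2  3
2  1  1  2
0  3  2  0
2  2  0  1
2  3  1  0
1  3  3  1
t=3: 3  3  2  3
2  1  1  2
0  3  2  0
2  3  0  1
3  0  3  0
2  2  0  2
t=4: 3  3  2  3
2  1  1  2
0  3  2  0
2  3  0  1
3  0  3  0
2  3  0  2
t=5: 3  3  2  3
2  1  1  2
0  3  2  0
2  3  0  1
3  1  3  0
3  0  1  2
t=6: 3  3  2  3
2  1  1  2
0  3  2  0
2  3  0  1
3  1  3  0
3  1  1  2
t=7: 3  3  2  3
2  1  1  2
0  3  2  0
2  3  0  1
3  1  3  0
3  2  1  2
t=8: 3  3  2  3
2  1  1  2
0  3  2  0
2  3  0  1
3  1  3  0
3  3  1  2
t=9: 3  3  2  3
2  1  1  2
0  3  2  0
3  3  0  1
0  3  3  0
1  1  2  2
t=10: 3  3  2  3
2  1  1  2
0  3  2  0
3  3  0  1
0  3  3  0
1  2  2  2
t=11: 3  3  2  3
2  1  1  2
0  3  2  0
3  3  0  1
0  3  3  0
1  3  2  2
t=12: 3  3  2  3
2  2  1  2
2  0  3  0
0  2  2  1
2  2  1  1
2  2  0  3
t=13: 3  3  2  3
2  2  1  2
2  0  3  0
0  2  2  1
2  2  1  1
2  3  0  3
t=14: 3  3  2  3
2  2  1  2
2  0  3  0
0  2  2  1
2  3  1  1
3  0  1  3
t=15: 3  3  2  3
2  2  1  2
2  0  3  0
0  2  2  1
2  3  1  1
3  1  1  3
t=16: 3  3  2  3
2  2  1  2
2  0  3  0
0  2  2  1
2  3  1  1
3  2  1  3
t=17: 3  3  2  3
2  2  1  2
2  0  3  0
0  2  2  1
2  3  1  1
3  3  1  3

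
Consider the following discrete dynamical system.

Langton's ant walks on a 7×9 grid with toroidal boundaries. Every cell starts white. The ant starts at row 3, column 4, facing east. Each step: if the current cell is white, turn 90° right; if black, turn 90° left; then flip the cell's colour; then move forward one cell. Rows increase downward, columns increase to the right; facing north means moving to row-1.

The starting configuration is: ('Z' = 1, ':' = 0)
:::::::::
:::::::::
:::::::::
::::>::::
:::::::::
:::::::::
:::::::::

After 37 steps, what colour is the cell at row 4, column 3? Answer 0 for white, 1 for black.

step 0: :::::::::
:::::::::
:::::::::
::::>::::
:::::::::
:::::::::
:::::::::
step 1: :::::::::
:::::::::
:::::::::
::::Z::::
::::v::::
:::::::::
:::::::::
step 2: :::::::::
:::::::::
:::::::::
::::Z::::
:::<Z::::
:::::::::
:::::::::
step 3: :::::::::
:::::::::
:::::::::
:::^Z::::
:::ZZ::::
:::::::::
:::::::::
step 4: :::::::::
:::::::::
:::::::::
:::Z>::::
:::ZZ::::
:::::::::
:::::::::
step 5: :::::::::
:::::::::
::::^::::
:::Z:::::
:::ZZ::::
:::::::::
:::::::::
step 6: :::::::::
:::::::::
::::Z>:::
:::Z:::::
:::ZZ::::
:::::::::
:::::::::
step 7: :::::::::
:::::::::
::::ZZ:::
:::Z:v:::
:::ZZ::::
:::::::::
:::::::::
step 8: :::::::::
:::::::::
::::ZZ:::
:::Z<Z:::
:::ZZ::::
:::::::::
:::::::::
step 9: :::::::::
:::::::::
::::^Z:::
:::ZZZ:::
:::ZZ::::
:::::::::
:::::::::
step 10: :::::::::
:::::::::
:::<:Z:::
:::ZZZ:::
:::ZZ::::
:::::::::
:::::::::
step 11: :::::::::
:::^:::::
:::Z:Z:::
:::ZZZ:::
:::ZZ::::
:::::::::
:::::::::
step 12: :::::::::
:::Z>::::
:::Z:Z:::
:::ZZZ:::
:::ZZ::::
:::::::::
:::::::::
step 13: :::::::::
:::ZZ::::
:::ZvZ:::
:::ZZZ:::
:::ZZ::::
:::::::::
:::::::::
step 14: :::::::::
:::ZZ::::
:::<ZZ:::
:::ZZZ:::
:::ZZ::::
:::::::::
:::::::::
step 15: :::::::::
:::ZZ::::
::::ZZ:::
:::vZZ:::
:::ZZ::::
:::::::::
:::::::::
step 16: :::::::::
:::ZZ::::
::::ZZ:::
::::>Z:::
:::ZZ::::
:::::::::
:::::::::
step 17: :::::::::
:::ZZ::::
::::^Z:::
:::::Z:::
:::ZZ::::
:::::::::
:::::::::
step 18: :::::::::
:::ZZ::::
:::<:Z:::
:::::Z:::
:::ZZ::::
:::::::::
:::::::::
step 19: :::::::::
:::^Z::::
:::Z:Z:::
:::::Z:::
:::ZZ::::
:::::::::
:::::::::
step 20: :::::::::
::<:Z::::
:::Z:Z:::
:::::Z:::
:::ZZ::::
:::::::::
:::::::::
step 21: ::^::::::
::Z:Z::::
:::Z:Z:::
:::::Z:::
:::ZZ::::
:::::::::
:::::::::
step 22: ::Z>:::::
::Z:Z::::
:::Z:Z:::
:::::Z:::
:::ZZ::::
:::::::::
:::::::::
step 23: ::ZZ:::::
::ZvZ::::
:::Z:Z:::
:::::Z:::
:::ZZ::::
:::::::::
:::::::::
step 24: ::ZZ:::::
::<ZZ::::
:::Z:Z:::
:::::Z:::
:::ZZ::::
:::::::::
:::::::::
step 25: ::ZZ:::::
:::ZZ::::
::vZ:Z:::
:::::Z:::
:::ZZ::::
:::::::::
:::::::::
step 26: ::ZZ:::::
:::ZZ::::
:<ZZ:Z:::
:::::Z:::
:::ZZ::::
:::::::::
:::::::::
step 27: ::ZZ:::::
:^:ZZ::::
:ZZZ:Z:::
:::::Z:::
:::ZZ::::
:::::::::
:::::::::
step 28: ::ZZ:::::
:Z>ZZ::::
:ZZZ:Z:::
:::::Z:::
:::ZZ::::
:::::::::
:::::::::
step 29: ::ZZ:::::
:ZZZZ::::
:ZvZ:Z:::
:::::Z:::
:::ZZ::::
:::::::::
:::::::::
step 30: ::ZZ:::::
:ZZZZ::::
:Z:>:Z:::
:::::Z:::
:::ZZ::::
:::::::::
:::::::::
step 31: ::ZZ:::::
:ZZ^Z::::
:Z:::Z:::
:::::Z:::
:::ZZ::::
:::::::::
:::::::::
step 32: ::ZZ:::::
:Z<:Z::::
:Z:::Z:::
:::::Z:::
:::ZZ::::
:::::::::
:::::::::
step 33: ::ZZ:::::
:Z::Z::::
:Zv::Z:::
:::::Z:::
:::ZZ::::
:::::::::
:::::::::
step 34: ::ZZ:::::
:Z::Z::::
:<Z::Z:::
:::::Z:::
:::ZZ::::
:::::::::
:::::::::
step 35: ::ZZ:::::
:Z::Z::::
::Z::Z:::
:v:::Z:::
:::ZZ::::
:::::::::
:::::::::
step 36: ::ZZ:::::
:Z::Z::::
::Z::Z:::
<Z:::Z:::
:::ZZ::::
:::::::::
:::::::::
step 37: ::ZZ:::::
:Z::Z::::
^:Z::Z:::
ZZ:::Z:::
:::ZZ::::
:::::::::
:::::::::

1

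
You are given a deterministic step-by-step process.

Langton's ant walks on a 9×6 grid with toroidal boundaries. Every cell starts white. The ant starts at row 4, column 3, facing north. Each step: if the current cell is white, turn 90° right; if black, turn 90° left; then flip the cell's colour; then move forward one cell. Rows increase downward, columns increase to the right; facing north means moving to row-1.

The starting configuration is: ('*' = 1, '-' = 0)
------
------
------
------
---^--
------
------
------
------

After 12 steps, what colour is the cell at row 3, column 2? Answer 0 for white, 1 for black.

gen 0: ------
------
------
------
---^--
------
------
------
------
gen 1: ------
------
------
------
---*>-
------
------
------
------
gen 2: ------
------
------
------
---**-
----v-
------
------
------
gen 3: ------
------
------
------
---**-
---<*-
------
------
------
gen 4: ------
------
------
------
---^*-
---**-
------
------
------
gen 5: ------
------
------
------
--<-*-
---**-
------
------
------
gen 6: ------
------
------
--^---
--*-*-
---**-
------
------
------
gen 7: ------
------
------
--*>--
--*-*-
---**-
------
------
------
gen 8: ------
------
------
--**--
--*v*-
---**-
------
------
------
gen 9: ------
------
------
--**--
--<**-
---**-
------
------
------
gen 10: ------
------
------
--**--
---**-
--v**-
------
------
------
gen 11: ------
------
------
--**--
---**-
-<***-
------
------
------
gen 12: ------
------
------
--**--
-^-**-
-****-
------
------
------

1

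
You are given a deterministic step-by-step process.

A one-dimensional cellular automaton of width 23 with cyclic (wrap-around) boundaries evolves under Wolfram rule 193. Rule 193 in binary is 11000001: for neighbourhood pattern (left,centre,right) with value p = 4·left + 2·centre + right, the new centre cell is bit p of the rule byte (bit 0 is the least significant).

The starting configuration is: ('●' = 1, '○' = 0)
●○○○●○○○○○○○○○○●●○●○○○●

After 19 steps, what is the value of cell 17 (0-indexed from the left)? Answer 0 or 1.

gen 0: ●○○○●○○○○○○○○○○●●○●○○○●
gen 1: ●○●○○○●●●●●●●●○○●○○○●○○
gen 2: ○○○○●○○●●●●●●●○○○○●○○○○
gen 3: ●●●○○○○○●●●●●●○●●○○○●●●
gen 4: ●●●○●●●○○●●●●●○○●○●○○●●
gen 5: ●●●○○●●○○○●●●●○○○○○○○○●
gen 6: ●●●○○○●○●○○●●●○●●●●●●○○
gen 7: ○●●○●○○○○○○○●●○○●●●●●○○
gen 8: ○○●○○○●●●●●○○●○○○●●●●○●
gen 9: ○○○○●○○●●●●○○○○●○○●●●○○
gen 10: ●●●○○○○○●●●○●●○○○○○●●○●
gen 11: ●●●○●●●○○●●○○●○●●●○○●○○
gen 12: ○●●○○●●○○○●○○○○○●●○○○○○
gen 13: ○○●○○○●○●○○○●●●○○●○●●●●
gen 14: ○○○○●○○○○○●○○●●○○○○○●●●
gen 15: ○●●○○○●●●○○○○○●○●●●○○●●
gen 16: ○○●○●○○●●○●●●○○○○●●○○○●
gen 17: ○○○○○○○○●○○●●○●●○○●○●○○
gen 18: ●●●●●●●○○○○○●○○●○○○○○○●
gen 19: ●●●●●●●○●●●○○○○○○●●●●○○

1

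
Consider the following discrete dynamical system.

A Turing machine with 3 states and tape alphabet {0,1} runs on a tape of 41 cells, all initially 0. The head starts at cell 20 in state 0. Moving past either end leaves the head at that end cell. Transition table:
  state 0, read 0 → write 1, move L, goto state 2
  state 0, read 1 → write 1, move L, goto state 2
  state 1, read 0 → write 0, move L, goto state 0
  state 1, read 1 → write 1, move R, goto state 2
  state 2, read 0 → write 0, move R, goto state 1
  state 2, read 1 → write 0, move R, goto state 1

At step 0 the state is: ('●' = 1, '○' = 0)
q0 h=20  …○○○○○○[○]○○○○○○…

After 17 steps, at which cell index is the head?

step 0: q0 h=20  …○○○○○○[○]○○○○○○…
step 1: q2 h=19  …○○○○○○[○]●○○○○○…
step 2: q1 h=20  …○○○○○○[●]○○○○○○…
step 3: q2 h=21  …○○○○○●[○]○○○○○○…
step 4: q1 h=22  …○○○○●○[○]○○○○○○…
step 5: q0 h=21  …○○○○○●[○]○○○○○○…
step 6: q2 h=20  …○○○○○○[●]●○○○○○…
step 7: q1 h=21  …○○○○○○[●]○○○○○○…
step 8: q2 h=22  …○○○○○●[○]○○○○○○…
step 9: q1 h=23  …○○○○●○[○]○○○○○○…
step 10: q0 h=22  …○○○○○●[○]○○○○○○…
step 11: q2 h=21  …○○○○○○[●]●○○○○○…
step 12: q1 h=22  …○○○○○○[●]○○○○○○…
step 13: q2 h=23  …○○○○○●[○]○○○○○○…
step 14: q1 h=24  …○○○○●○[○]○○○○○○…
step 15: q0 h=23  …○○○○○●[○]○○○○○○…
step 16: q2 h=22  …○○○○○○[●]●○○○○○…
step 17: q1 h=23  …○○○○○○[●]○○○○○○…

23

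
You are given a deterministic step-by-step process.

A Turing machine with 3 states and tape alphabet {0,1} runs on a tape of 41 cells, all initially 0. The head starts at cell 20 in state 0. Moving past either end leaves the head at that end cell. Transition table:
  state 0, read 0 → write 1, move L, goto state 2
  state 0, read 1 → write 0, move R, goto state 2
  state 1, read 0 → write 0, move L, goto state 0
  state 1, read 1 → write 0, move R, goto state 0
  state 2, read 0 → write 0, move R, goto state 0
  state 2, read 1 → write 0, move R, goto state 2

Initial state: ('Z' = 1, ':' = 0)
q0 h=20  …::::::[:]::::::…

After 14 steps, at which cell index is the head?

gen 0: q0 h=20  …::::::[:]::::::…
gen 1: q2 h=19  …::::::[:]Z:::::…
gen 2: q0 h=20  …::::::[Z]::::::…
gen 3: q2 h=21  …::::::[:]::::::…
gen 4: q0 h=22  …::::::[:]::::::…
gen 5: q2 h=21  …::::::[:]Z:::::…
gen 6: q0 h=22  …::::::[Z]::::::…
gen 7: q2 h=23  …::::::[:]::::::…
gen 8: q0 h=24  …::::::[:]::::::…
gen 9: q2 h=23  …::::::[:]Z:::::…
gen 10: q0 h=24  …::::::[Z]::::::…
gen 11: q2 h=25  …::::::[:]::::::…
gen 12: q0 h=26  …::::::[:]::::::…
gen 13: q2 h=25  …::::::[:]Z:::::…
gen 14: q0 h=26  …::::::[Z]::::::…

26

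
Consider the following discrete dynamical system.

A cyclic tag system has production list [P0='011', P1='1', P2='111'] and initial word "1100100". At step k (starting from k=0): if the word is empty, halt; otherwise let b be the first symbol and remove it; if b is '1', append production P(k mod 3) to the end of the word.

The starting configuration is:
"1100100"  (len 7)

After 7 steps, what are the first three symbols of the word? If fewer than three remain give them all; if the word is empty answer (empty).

011

gen 0: "1100100"  (len 7)
gen 1: "100100011"  (len 9)
gen 2: "001000111"  (len 9)
gen 3: "01000111"  (len 8)
gen 4: "1000111"  (len 7)
gen 5: "0001111"  (len 7)
gen 6: "001111"  (len 6)
gen 7: "01111"  (len 5)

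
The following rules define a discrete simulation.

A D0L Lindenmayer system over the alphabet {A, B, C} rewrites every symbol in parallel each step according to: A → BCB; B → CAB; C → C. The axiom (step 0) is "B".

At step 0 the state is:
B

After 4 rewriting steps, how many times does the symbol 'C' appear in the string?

15

0) B
1) CAB
2) CBCBCAB
3) CCABCCABCBCBCAB
4) CCBCBCABCCBCBCABCCABCCABCBCBCAB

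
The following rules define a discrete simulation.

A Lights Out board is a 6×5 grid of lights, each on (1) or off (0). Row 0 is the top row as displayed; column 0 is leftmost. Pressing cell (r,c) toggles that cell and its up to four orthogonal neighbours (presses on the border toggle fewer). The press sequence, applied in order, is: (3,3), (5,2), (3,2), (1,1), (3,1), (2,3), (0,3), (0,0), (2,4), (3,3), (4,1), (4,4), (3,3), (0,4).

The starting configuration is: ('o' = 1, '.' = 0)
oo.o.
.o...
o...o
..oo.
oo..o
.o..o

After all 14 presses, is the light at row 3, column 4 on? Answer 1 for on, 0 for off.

gen 0: oo.o.
.o...
o...o
..oo.
oo..o
.o..o
gen 1: oo.o.
.o...
o..oo
....o
oo.oo
.o..o
gen 2: oo.o.
.o...
o..oo
....o
ooooo
..ooo
gen 3: oo.o.
.o...
o.ooo
.oooo
oo.oo
..ooo
gen 4: o..o.
o.o..
ooooo
.oooo
oo.oo
..ooo
gen 5: o..o.
o.o..
o.ooo
o..oo
o..oo
..ooo
gen 6: o..o.
o.oo.
o....
o...o
o..oo
..ooo
gen 7: o.o.o
o.o..
o....
o...o
o..oo
..ooo
gen 8: .oo.o
..o..
o....
o...o
o..oo
..ooo
gen 9: .oo.o
..o.o
o..oo
o....
o..oo
..ooo
gen 10: .oo.o
..o.o
o...o
o.ooo
o...o
..ooo
gen 11: .oo.o
..o.o
o...o
ooooo
.oo.o
.oooo
gen 12: .oo.o
..o.o
o...o
oooo.
.ooo.
.ooo.
gen 13: .oo.o
..o.o
o..oo
oo..o
.oo..
.ooo.
gen 14: .ooo.
..o..
o..oo
oo..o
.oo..
.ooo.

1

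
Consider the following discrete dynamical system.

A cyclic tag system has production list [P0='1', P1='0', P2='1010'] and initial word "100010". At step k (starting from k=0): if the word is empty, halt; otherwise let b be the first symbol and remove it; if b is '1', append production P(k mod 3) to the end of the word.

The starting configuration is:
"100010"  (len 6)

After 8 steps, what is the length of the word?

gen 0: "100010"  (len 6)
gen 1: "000101"  (len 6)
gen 2: "00101"  (len 5)
gen 3: "0101"  (len 4)
gen 4: "101"  (len 3)
gen 5: "010"  (len 3)
gen 6: "10"  (len 2)
gen 7: "01"  (len 2)
gen 8: "1"  (len 1)

1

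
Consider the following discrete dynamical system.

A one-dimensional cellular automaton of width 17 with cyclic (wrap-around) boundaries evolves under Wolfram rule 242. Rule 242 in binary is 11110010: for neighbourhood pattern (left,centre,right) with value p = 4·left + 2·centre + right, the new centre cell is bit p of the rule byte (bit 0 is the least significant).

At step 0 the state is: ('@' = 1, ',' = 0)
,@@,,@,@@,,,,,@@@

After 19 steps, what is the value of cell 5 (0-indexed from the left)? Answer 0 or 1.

gen 0: ,@@,,@,@@,,,,,@@@
gen 1: @,@@@,@,@@,,,@,@@
gen 2: @@,@@@,@,@@,@,@,@
gen 3: @@@,@@@,@,@@,@,@,
gen 4: ,@@@,@@@,@,@@,@,@
gen 5: @,@@@,@@@,@,@@,@,
gen 6: ,@,@@@,@@@,@,@@,@
gen 7: @,@,@@@,@@@,@,@@,
gen 8: ,@,@,@@@,@@@,@,@@
gen 9: @,@,@,@@@,@@@,@,@
gen 10: @@,@,@,@@@,@@@,@,
gen 11: ,@@,@,@,@@@,@@@,@
gen 12: @,@@,@,@,@@@,@@@,
gen 13: ,@,@@,@,@,@@@,@@@
gen 14: @,@,@@,@,@,@@@,@@
gen 15: @@,@,@@,@,@,@@@,@
gen 16: @@@,@,@@,@,@,@@@,
gen 17: ,@@@,@,@@,@,@,@@@
gen 18: @,@@@,@,@@,@,@,@@
gen 19: @@,@@@,@,@@,@,@,@

1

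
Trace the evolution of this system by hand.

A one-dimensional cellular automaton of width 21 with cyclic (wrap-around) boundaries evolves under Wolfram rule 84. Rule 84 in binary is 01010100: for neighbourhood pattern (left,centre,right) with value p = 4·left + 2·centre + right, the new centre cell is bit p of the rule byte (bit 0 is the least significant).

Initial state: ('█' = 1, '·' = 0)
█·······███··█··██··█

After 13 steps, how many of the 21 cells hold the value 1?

t=0: █·······███··█··██··█
t=1: ██········██·██··██··
t=2: ·██········█··██··██·
t=3: ··██·······██··██··██
t=4: █··██·······██··██··█
t=5: ██··██·······██··██··
t=6: ·██··██·······██··██·
t=7: ··██··██·······██··██
t=8: █··██··██·······██··█
t=9: ██··██··██·······██··
t=10: ·██··██··██·······██·
t=11: ··██··██··██·······██
t=12: █··██··██··██·······█
t=13: ██··██··██··██·······

8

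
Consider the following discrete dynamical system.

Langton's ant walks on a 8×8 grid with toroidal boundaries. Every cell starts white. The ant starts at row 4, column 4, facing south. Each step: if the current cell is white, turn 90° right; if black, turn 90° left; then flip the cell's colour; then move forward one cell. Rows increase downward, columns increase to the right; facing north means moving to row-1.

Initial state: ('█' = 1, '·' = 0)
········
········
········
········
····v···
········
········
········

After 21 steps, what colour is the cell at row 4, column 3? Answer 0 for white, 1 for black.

gen 0: ········
········
········
········
····v···
········
········
········
gen 1: ········
········
········
········
···<█···
········
········
········
gen 2: ········
········
········
···^····
···██···
········
········
········
gen 3: ········
········
········
···█>···
···██···
········
········
········
gen 4: ········
········
········
···██···
···█v···
········
········
········
gen 5: ········
········
········
···██···
···█·>··
········
········
········
gen 6: ········
········
········
···██···
···█·█··
·····v··
········
········
gen 7: ········
········
········
···██···
···█·█··
····<█··
········
········
gen 8: ········
········
········
···██···
···█^█··
····██··
········
········
gen 9: ········
········
········
···██···
···██>··
····██··
········
········
gen 10: ········
········
········
···██^··
···██···
····██··
········
········
gen 11: ········
········
········
···███>·
···██···
····██··
········
········
gen 12: ········
········
········
···████·
···██·v·
····██··
········
········
gen 13: ········
········
········
···████·
···██<█·
····██··
········
········
gen 14: ········
········
········
···██^█·
···████·
····██··
········
········
gen 15: ········
········
········
···█<·█·
···████·
····██··
········
········
gen 16: ········
········
········
···█··█·
···█v██·
····██··
········
········
gen 17: ········
········
········
···█··█·
···█·>█·
····██··
········
········
gen 18: ········
········
········
···█·^█·
···█··█·
····██··
········
········
gen 19: ········
········
········
···█·█>·
···█··█·
····██··
········
········
gen 20: ········
········
······^·
···█·█··
···█··█·
····██··
········
········
gen 21: ········
········
······█>
···█·█··
···█··█·
····██··
········
········

1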